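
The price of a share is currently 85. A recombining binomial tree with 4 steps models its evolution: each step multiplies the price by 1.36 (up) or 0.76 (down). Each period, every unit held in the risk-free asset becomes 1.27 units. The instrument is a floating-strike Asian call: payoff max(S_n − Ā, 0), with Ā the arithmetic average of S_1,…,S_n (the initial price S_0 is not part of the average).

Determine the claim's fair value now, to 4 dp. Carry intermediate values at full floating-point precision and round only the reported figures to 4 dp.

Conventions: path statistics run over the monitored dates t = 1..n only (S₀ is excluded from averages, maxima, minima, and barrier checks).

With p* = (R−d)/(u−d) = 0.8500, sum probability × payoff across the paths and divide by R^4.
Enumerate all 2^4 = 16 price paths (U = up ×1.36, D = down ×0.76); each path with k up-moves has probability p*^k·(1−p*)^(4−k).
DDDD: Ā=44.8417, payoff=0.0000, prob=0.000506
UDDD: Ā=80.2430, payoff=0.0000, prob=0.002869
DUDD: Ā=67.4930, payoff=0.0000, prob=0.002869
UUDD: Ā=120.7770, payoff=0.0000, prob=0.016256
DDUD: Ā=57.8030, payoff=0.0000, prob=0.002869
UDUD: Ā=103.4370, payoff=0.0000, prob=0.016256
DUUD: Ā=90.6870, payoff=0.1209, prob=0.016256
UUUD: Ā=162.2821, payoff=0.2164, prob=0.092119
DDDU: Ā=50.4386, payoff=0.3070, prob=0.002869
UDDU: Ā=90.2586, payoff=0.5493, prob=0.016256
DUDU: Ā=77.5086, payoff=13.2993, prob=0.016256
UUDU: Ā=138.6997, payoff=23.7988, prob=0.092119
DDUU: Ā=67.8186, payoff=22.9893, prob=0.016256
UDUU: Ā=121.3597, payoff=41.1388, prob=0.092119
DUUU: Ā=108.6097, payoff=53.8888, prob=0.092119
UUUU: Ā=194.3541, payoff=96.4326, prob=0.522006
Price = Σ prob·payoff / R^4 = 61.906187 / 2.601446 = 23.7968

price = 23.7968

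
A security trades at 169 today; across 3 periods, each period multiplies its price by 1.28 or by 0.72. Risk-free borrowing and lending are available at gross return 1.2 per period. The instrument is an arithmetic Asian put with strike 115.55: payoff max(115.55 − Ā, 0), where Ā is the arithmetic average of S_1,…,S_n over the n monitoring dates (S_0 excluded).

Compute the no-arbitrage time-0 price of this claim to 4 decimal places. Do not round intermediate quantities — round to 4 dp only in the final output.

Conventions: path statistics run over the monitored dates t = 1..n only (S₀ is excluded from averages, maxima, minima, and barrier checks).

Under the martingale measure an up-move has probability p* = 0.8571; value the claim as the probability-weighted average of per-path payoffs, discounted 3 periods at R = 1.2.
Enumerate all 2^3 = 8 price paths (U = up ×1.28, D = down ×0.72); each path with k up-moves has probability p*^k·(1−p*)^(3−k).
DDD: Ā=90.7895, payoff=24.7605, prob=0.002915
UDD: Ā=161.4036, payoff=0.0000, prob=0.017493
DUD: Ā=129.8569, payoff=0.0000, prob=0.017493
UUD: Ā=230.8567, payoff=0.0000, prob=0.104956
DDU: Ā=107.1433, payoff=8.4067, prob=0.017493
UDU: Ā=190.4770, payoff=0.0000, prob=0.104956
DUU: Ā=158.9303, payoff=0.0000, prob=0.104956
UUU: Ā=282.5428, payoff=0.0000, prob=0.629738
Price = Σ prob·payoff / R^3 = 0.219244 / 1.728000 = 0.1269

price = 0.1269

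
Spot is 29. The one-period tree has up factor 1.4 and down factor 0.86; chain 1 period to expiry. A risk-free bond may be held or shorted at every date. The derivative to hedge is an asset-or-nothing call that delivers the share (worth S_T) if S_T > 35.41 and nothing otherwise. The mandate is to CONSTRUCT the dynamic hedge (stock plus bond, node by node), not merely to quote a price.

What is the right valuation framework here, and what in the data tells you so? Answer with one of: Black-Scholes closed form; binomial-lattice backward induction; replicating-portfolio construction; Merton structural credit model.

Key observation: since the answer must list Δ and B at each node of the 1.4/0.86 lattice on 29, the replicating-portfolio method — solving the two-state system at every node — is the one that applies.

framework: replicating-portfolio construction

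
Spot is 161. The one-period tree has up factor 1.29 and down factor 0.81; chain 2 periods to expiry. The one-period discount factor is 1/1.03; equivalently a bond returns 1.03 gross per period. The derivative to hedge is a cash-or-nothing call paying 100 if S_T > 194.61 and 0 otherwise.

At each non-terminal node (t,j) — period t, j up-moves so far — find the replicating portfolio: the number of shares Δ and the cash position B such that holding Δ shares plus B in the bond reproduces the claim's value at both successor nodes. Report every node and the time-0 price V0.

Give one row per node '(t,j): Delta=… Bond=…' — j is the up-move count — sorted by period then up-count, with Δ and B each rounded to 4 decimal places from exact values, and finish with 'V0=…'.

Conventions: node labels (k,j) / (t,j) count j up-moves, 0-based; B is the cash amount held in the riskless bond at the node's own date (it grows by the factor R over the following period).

(0,0): Delta=0.5758 Bond=-72.9039
(1,0): Delta=0.0000 Bond=0.0000
(1,1): Delta=1.0031 Bond=-163.8350
V0=19.8011

Arbitrage-free pricing uses the up-move probability p* = (R−d)/(u−d) = 0.4583, discounting each step at R = 1.03.
Expiry values: V(2,0)=0.0000, V(2,1)=0.0000, V(2,2)=100.0000
  t=1,j=0: stock 130.4100 → up 168.2289 (V=0.0000), down 105.6321 (V=0.0000). Price 0.0000; hedge Δ=0.0000, bond B=0.0000.
  t=1,j=1: stock 207.6900 → up 267.9201 (V=100.0000), down 168.2289 (V=0.0000). Price 44.4984; hedge Δ=1.0031, bond B=-163.8350.
  t=0,j=0: stock 161.0000 → up 207.6900 (V=44.4984), down 130.4100 (V=0.0000). Price 19.8011; hedge Δ=0.5758, bond B=-72.9039.
Check: Δ(0,0)·S0 + B(0,0) = 19.8011 = V0.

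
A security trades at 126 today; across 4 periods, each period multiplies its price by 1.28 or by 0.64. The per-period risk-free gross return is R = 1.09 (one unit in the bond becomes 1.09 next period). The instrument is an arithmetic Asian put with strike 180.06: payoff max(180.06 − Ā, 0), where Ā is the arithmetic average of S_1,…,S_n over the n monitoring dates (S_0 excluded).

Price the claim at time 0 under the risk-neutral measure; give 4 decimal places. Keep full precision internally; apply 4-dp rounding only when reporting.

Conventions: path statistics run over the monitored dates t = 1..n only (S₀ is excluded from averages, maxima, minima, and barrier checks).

No-arbitrage gives p* = (R−d)/(u−d) = 0.7031: enumerate every path, weight its payoff by its p*-probability, and discount by R^4.
Enumerate all 2^4 = 16 price paths (U = up ×1.28, D = down ×0.64); each path with k up-moves has probability p*^k·(1−p*)^(4−k).
DDDD: Ā=46.6048, payoff=133.4552, prob=0.007768
UDDD: Ā=93.2095, payoff=86.8505, prob=0.018397
DUDD: Ā=73.0495, payoff=107.0105, prob=0.018397
UUDD: Ā=146.0990, payoff=33.9610, prob=0.043572
DDUD: Ā=60.1471, payoff=119.9129, prob=0.018397
UDUD: Ā=120.2942, payoff=59.7658, prob=0.043572
DUUD: Ā=100.1342, payoff=79.9258, prob=0.043572
UUUD: Ā=200.2685, payoff=0.0000, prob=0.103198
DDDU: Ā=51.8896, payoff=128.1704, prob=0.018397
UDDU: Ā=103.7792, payoff=76.2808, prob=0.043572
DUDU: Ā=83.6192, payoff=96.4408, prob=0.043572
UUDU: Ā=167.2383, payoff=12.8217, prob=0.103198
DDUU: Ā=70.7168, payoff=109.3432, prob=0.043572
UDUU: Ā=141.4335, payoff=38.6265, prob=0.103198
DUUU: Ā=121.2735, payoff=58.7865, prob=0.103198
UUUU: Ā=242.5471, payoff=0.0000, prob=0.244416
Price = Σ prob·payoff / R^4 = 40.399945 / 1.411582 = 28.6203

price = 28.6203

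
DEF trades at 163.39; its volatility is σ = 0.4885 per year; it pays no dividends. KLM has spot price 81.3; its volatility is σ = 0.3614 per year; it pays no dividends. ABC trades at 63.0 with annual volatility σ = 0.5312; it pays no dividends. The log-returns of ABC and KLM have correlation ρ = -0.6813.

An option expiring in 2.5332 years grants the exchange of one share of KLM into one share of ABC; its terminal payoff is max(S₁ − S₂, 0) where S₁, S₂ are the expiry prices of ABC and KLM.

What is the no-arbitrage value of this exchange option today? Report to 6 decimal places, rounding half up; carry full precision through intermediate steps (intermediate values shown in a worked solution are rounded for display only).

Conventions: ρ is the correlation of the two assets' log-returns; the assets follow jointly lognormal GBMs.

σ_eff = √(σ₁² + σ₂² − 2ρσ₁σ₂) = √(0.5312² + 0.3614² − 2·-0.6813·0.5312·0.3614) = 0.821200
d₁ = (ln(S₁/S₂) + (q₂ − q₁ + σ_eff²/2)T) / (σ_eff√T) = (ln(63.0/81.3) + (0.0 − 0.0 + 0.337185)·2.5332) / 1.307024 = 0.458404
d₂ = d₁ − σ_eff√T = 0.458404 − 1.307024 = -0.848620
N(d₁) = 0.676669,  N(d₂) = 0.198046
V = S₁·e^{−q₁T}·N(d₁) − S₂·e^{−q₂T}·N(d₂) = 42.630138 − 16.101160 = 26.528977
Key observation: no risk-free rate is needed — with the second asset as numeraire the exchange option is a call on the ratio S₁/S₂, and r cancels out of the value.

exchange price = 26.528977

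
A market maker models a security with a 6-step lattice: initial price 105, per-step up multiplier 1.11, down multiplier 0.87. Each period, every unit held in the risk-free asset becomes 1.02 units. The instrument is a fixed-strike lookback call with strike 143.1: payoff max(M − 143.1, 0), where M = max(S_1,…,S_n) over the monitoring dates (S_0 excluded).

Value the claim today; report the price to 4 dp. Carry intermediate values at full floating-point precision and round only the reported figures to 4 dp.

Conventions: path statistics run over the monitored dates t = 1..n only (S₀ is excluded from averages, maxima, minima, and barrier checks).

price = 6.1236

Under the martingale measure an up-move has probability p* = 0.6250; value the claim as the probability-weighted average of per-path payoffs, discounted 6 periods at R = 1.02.
Enumerate all 2^6 = 64 price paths (U = up ×1.11, D = down ×0.87); each path with k up-moves has probability p*^k·(1−p*)^(6−k).
DDDDDD: M=91.3500, payoff=0.0000, prob=0.002781
UDDDDD: M=116.5500, payoff=0.0000, prob=0.004635
DUDDDD: M=101.3985, payoff=0.0000, prob=0.004635
UUDDDD: M=129.3705, payoff=0.0000, prob=0.007725
DDUDDD: M=91.3500, payoff=0.0000, prob=0.004635
UDUDDD: M=116.5500, payoff=0.0000, prob=0.007725
DUUDDD: M=112.5523, payoff=0.0000, prob=0.007725
UUUDDD: M=143.6013, payoff=0.5013, prob=0.012875
DDDUDD: M=91.3500, payoff=0.0000, prob=0.004635
UDDUDD: M=116.5500, payoff=0.0000, prob=0.007725
DUDUDD: M=101.3985, payoff=0.0000, prob=0.007725
UUDUDD: M=129.3705, payoff=0.0000, prob=0.012875
DDUUDD: M=97.9205, payoff=0.0000, prob=0.007725
UDUUDD: M=124.9331, payoff=0.0000, prob=0.012875
DUUUDD: M=124.9331, payoff=0.0000, prob=0.012875
UUUUDD: M=159.3974, payoff=16.2974, prob=0.021458
DDDDUD: M=91.3500, payoff=0.0000, prob=0.004635
UDDDUD: M=116.5500, payoff=0.0000, prob=0.007725
DUDDUD: M=101.3985, payoff=0.0000, prob=0.007725
UUDDUD: M=129.3705, payoff=0.0000, prob=0.012875
DDUDUD: M=91.3500, payoff=0.0000, prob=0.007725
UDUDUD: M=116.5500, payoff=0.0000, prob=0.012875
DUUDUD: M=112.5523, payoff=0.0000, prob=0.012875
UUUDUD: M=143.6013, payoff=0.5013, prob=0.021458
DDDUUD: M=91.3500, payoff=0.0000, prob=0.007725
UDDUUD: M=116.5500, payoff=0.0000, prob=0.012875
DUDUUD: M=108.6918, payoff=0.0000, prob=0.012875
UUDUUD: M=138.6757, payoff=0.0000, prob=0.021458
DDUUUD: M=108.6918, payoff=0.0000, prob=0.012875
UDUUUD: M=138.6757, payoff=0.0000, prob=0.021458
DUUUUD: M=138.6757, payoff=0.0000, prob=0.021458
UUUUUD: M=176.9311, payoff=33.8311, prob=0.035763
DDDDDU: M=91.3500, payoff=0.0000, prob=0.004635
UDDDDU: M=116.5500, payoff=0.0000, prob=0.007725
DUDDDU: M=101.3985, payoff=0.0000, prob=0.007725
UUDDDU: M=129.3705, payoff=0.0000, prob=0.012875
DDUDDU: M=91.3500, payoff=0.0000, prob=0.007725
UDUDDU: M=116.5500, payoff=0.0000, prob=0.012875
DUUDDU: M=112.5523, payoff=0.0000, prob=0.012875
UUUDDU: M=143.6013, payoff=0.5013, prob=0.021458
DDDUDU: M=91.3500, payoff=0.0000, prob=0.007725
UDDUDU: M=116.5500, payoff=0.0000, prob=0.012875
DUDUDU: M=101.3985, payoff=0.0000, prob=0.012875
UUDUDU: M=129.3705, payoff=0.0000, prob=0.021458
DDUUDU: M=97.9205, payoff=0.0000, prob=0.012875
UDUUDU: M=124.9331, payoff=0.0000, prob=0.021458
DUUUDU: M=124.9331, payoff=0.0000, prob=0.021458
UUUUDU: M=159.3974, payoff=16.2974, prob=0.035763
DDDDUU: M=91.3500, payoff=0.0000, prob=0.007725
UDDDUU: M=116.5500, payoff=0.0000, prob=0.012875
DUDDUU: M=101.3985, payoff=0.0000, prob=0.012875
UUDDUU: M=129.3705, payoff=0.0000, prob=0.021458
DDUDUU: M=94.5619, payoff=0.0000, prob=0.012875
UDUDUU: M=120.6479, payoff=0.0000, prob=0.021458
DUUDUU: M=120.6479, payoff=0.0000, prob=0.021458
UUUDUU: M=153.9301, payoff=10.8301, prob=0.035763
DDDUUU: M=94.5619, payoff=0.0000, prob=0.012875
UDDUUU: M=120.6479, payoff=0.0000, prob=0.021458
DUDUUU: M=120.6479, payoff=0.0000, prob=0.021458
UUDUUU: M=153.9301, payoff=10.8301, prob=0.035763
DDUUUU: M=120.6479, payoff=0.0000, prob=0.021458
UDUUUU: M=153.9301, payoff=10.8301, prob=0.035763
DUUUUU: M=153.9301, payoff=10.8301, prob=0.035763
UUUUUU: M=196.3935, payoff=53.2935, prob=0.059605
Price = Σ prob·payoff / R^6 = 6.896199 / 1.126162 = 6.1236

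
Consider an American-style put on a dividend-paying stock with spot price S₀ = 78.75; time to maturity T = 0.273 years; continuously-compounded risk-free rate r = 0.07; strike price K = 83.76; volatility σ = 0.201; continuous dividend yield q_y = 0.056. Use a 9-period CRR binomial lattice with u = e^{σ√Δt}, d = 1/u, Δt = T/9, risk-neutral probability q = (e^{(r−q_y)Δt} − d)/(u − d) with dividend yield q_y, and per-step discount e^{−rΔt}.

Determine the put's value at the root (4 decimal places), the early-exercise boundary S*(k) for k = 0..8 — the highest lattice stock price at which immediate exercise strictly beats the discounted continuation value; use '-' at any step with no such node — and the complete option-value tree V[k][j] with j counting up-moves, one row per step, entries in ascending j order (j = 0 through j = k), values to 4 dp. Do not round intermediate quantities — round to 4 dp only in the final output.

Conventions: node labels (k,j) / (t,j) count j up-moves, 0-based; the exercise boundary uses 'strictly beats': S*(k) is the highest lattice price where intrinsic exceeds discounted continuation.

price = 6.3059
boundary = - - - 70.8990 68.4600 70.8990 73.4250 76.0409 78.7500
tree:
6.3059
8.2296 4.3884
10.4396 6.0310 2.7468
12.8610 8.0366 4.0294 1.4621
15.3000 10.3518 5.7308 2.3269 0.5942
17.6551 12.8610 7.8598 3.6033 1.0466 0.1396
19.9292 15.3000 10.3350 5.3915 1.8111 0.2782 0.0000
22.1251 17.6551 12.8610 7.7191 3.0619 0.5547 0.0000 0.0000
24.2454 19.9292 15.3000 10.3350 5.0100 1.1058 0.0000 0.0000 0.0000
26.2928 22.1251 17.6551 12.8610 7.7191 2.2044 0.0000 0.0000 0.0000 0.0000

params: Δt=0.03033 u=1.03563 d=0.96560 q=0.49731 e^(-rΔt)=0.99788
t_9 payoffs: 26.2928 22.1251 17.6551 12.8610 7.7191 2.2044 0.0000 0.0000 0.0000 0.0000
t_8: node(8,0) S=59.5146 payoff=24.2454 vs cont=24.1688 → 24.2454 [stop]  node(8,1) S=63.8308 payoff=19.9292 vs cont=19.8599 → 19.9292 [stop]  node(8,2) S=68.4600 payoff=15.3000 vs cont=15.2385 → 15.3000 [stop]  node(8,3) S=73.4250 payoff=10.3350 vs cont=10.2820 → 10.3350 [stop]  node(8,4) S=78.7500 payoff=5.0100 vs cont=4.9660 → 5.0100 [stop]  node(8,5) S=84.4612 payoff=0.0000 vs cont=1.1058 → 1.1058 [wait]  node(8,6) S=90.5866 payoff=0.0000 vs cont=0.0000 → 0.0000 [wait]  node(8,7) S=97.1563 payoff=0.0000 vs cont=0.0000 → 0.0000 [wait]  node(8,8) S=104.2024 payoff=0.0000 vs cont=0.0000 → 0.0000 [wait]  ⇒ S*(8)=78.7500
t_7: node(7,0) S=61.6349 payoff=22.1251 vs cont=22.0520 → 22.1251 [stop]  node(7,1) S=66.1049 payoff=17.6551 vs cont=17.5896 → 17.6551 [stop]  node(7,2) S=70.8990 payoff=12.8610 vs cont=12.8036 → 12.8610 [stop]  node(7,3) S=76.0409 payoff=7.7191 vs cont=7.6705 → 7.7191 [stop]  node(7,4) S=81.5556 payoff=2.2044 vs cont=3.0619 → 3.0619 [wait]  node(7,5) S=87.4703 payoff=0.0000 vs cont=0.5547 → 0.5547 [wait]  node(7,6) S=93.8140 payoff=0.0000 vs cont=0.0000 → 0.0000 [wait]  node(7,7) S=100.6177 payoff=0.0000 vs cont=0.0000 → 0.0000 [wait]  ⇒ S*(7)=76.0409
t_6: node(6,0) S=63.8308 payoff=19.9292 vs cont=19.8599 → 19.9292 [stop]  node(6,1) S=68.4600 payoff=15.3000 vs cont=15.2385 → 15.3000 [stop]  node(6,2) S=73.4250 payoff=10.3350 vs cont=10.2820 → 10.3350 [stop]  node(6,3) S=78.7500 payoff=5.0100 vs cont=5.3915 → 5.3915 [wait]  node(6,4) S=84.4612 payoff=0.0000 vs cont=1.8111 → 1.8111 [wait]  node(6,5) S=90.5866 payoff=0.0000 vs cont=0.2782 → 0.2782 [wait]  node(6,6) S=97.1563 payoff=0.0000 vs cont=0.0000 → 0.0000 [wait]  ⇒ S*(6)=73.4250
t_5: node(5,0) S=66.1049 payoff=17.6551 vs cont=17.5896 → 17.6551 [stop]  node(5,1) S=70.8990 payoff=12.8610 vs cont=12.8036 → 12.8610 [stop]  node(5,2) S=76.0409 payoff=7.7191 vs cont=7.8598 → 7.8598 [wait]  node(5,3) S=81.5556 payoff=2.2044 vs cont=3.6033 → 3.6033 [wait]  node(5,4) S=87.4703 payoff=0.0000 vs cont=1.0466 → 1.0466 [wait]  node(5,5) S=93.8140 payoff=0.0000 vs cont=0.1396 → 0.1396 [wait]  ⇒ S*(5)=70.8990
t_4: node(4,0) S=68.4600 payoff=15.3000 vs cont=15.2385 → 15.3000 [stop]  node(4,1) S=73.4250 payoff=10.3350 vs cont=10.3518 → 10.3518 [wait]  node(4,2) S=78.7500 payoff=5.0100 vs cont=5.7308 → 5.7308 [wait]  node(4,3) S=84.4612 payoff=0.0000 vs cont=2.3269 → 2.3269 [wait]  node(4,4) S=90.5866 payoff=0.0000 vs cont=0.5942 → 0.5942 [wait]  ⇒ S*(4)=68.4600
t_3: node(3,0) S=70.8990 payoff=12.8610 vs cont=12.8120 → 12.8610 [stop]  node(3,1) S=76.0409 payoff=7.7191 vs cont=8.0366 → 8.0366 [wait]  node(3,2) S=81.5556 payoff=2.2044 vs cont=4.0294 → 4.0294 [wait]  node(3,3) S=87.4703 payoff=0.0000 vs cont=1.4621 → 1.4621 [wait]  ⇒ S*(3)=70.8990
t_2: node(2,0) S=73.4250 payoff=10.3350 vs cont=10.4396 → 10.4396 [wait]  node(2,1) S=78.7500 payoff=5.0100 vs cont=6.0310 → 6.0310 [wait]  node(2,2) S=84.4612 payoff=0.0000 vs cont=2.7468 → 2.7468 [wait]  ⇒ S*(2)=-
t_1: node(1,0) S=76.0409 payoff=7.7191 vs cont=8.2296 → 8.2296 [wait]  node(1,1) S=81.5556 payoff=2.2044 vs cont=4.3884 → 4.3884 [wait]  ⇒ S*(1)=-
t_0: node(0,0) S=78.7500 payoff=5.0100 vs cont=6.3059 → 6.3059 [wait]  ⇒ S*(0)=-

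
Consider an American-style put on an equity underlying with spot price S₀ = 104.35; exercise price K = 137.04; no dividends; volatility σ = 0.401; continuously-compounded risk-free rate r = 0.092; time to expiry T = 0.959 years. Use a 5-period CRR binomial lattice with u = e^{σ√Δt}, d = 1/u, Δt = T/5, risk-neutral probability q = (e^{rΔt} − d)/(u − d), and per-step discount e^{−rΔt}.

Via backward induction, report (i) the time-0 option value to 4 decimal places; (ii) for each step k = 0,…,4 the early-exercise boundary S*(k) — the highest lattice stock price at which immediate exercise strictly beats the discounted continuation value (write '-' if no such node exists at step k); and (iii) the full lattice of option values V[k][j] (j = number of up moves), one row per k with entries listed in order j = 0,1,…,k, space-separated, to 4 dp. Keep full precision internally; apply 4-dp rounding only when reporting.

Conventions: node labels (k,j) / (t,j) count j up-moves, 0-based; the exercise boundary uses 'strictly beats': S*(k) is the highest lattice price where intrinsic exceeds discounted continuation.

price = 34.6890
boundary = - 87.5432 73.4434 87.5432 104.3500
tree:
34.6890
49.4968 21.4879
63.5966 33.4008 10.6419
75.4255 49.4968 18.9000 2.9739
85.3492 63.5966 32.6900 6.1351 0.0000
93.6746 75.4255 49.4968 12.6566 0.0000 0.0000

Δt=0.19180  u=1.19198  d=0.83894  q=0.50663  discount=0.98251
step 5 (expiry): payoffs max(K−S,0) = 93.6746 75.4255 49.4968 12.6566 0.0000 0.0000
step 4: (k=4,j=0): S=51.6908, K−S=85.3492, hold=82.9523 ⇒ V=85.3492 exercise | (k=4,j=1): S=73.4434, K−S=63.5966, hold=61.1997 ⇒ V=63.5966 exercise | (k=4,j=2): S=104.3500, K−S=32.6900, hold=30.2931 ⇒ V=32.6900 exercise | (k=4,j=3): S=148.2628, K−S=0.0000, hold=6.1351 ⇒ V=6.1351 continue | (k=4,j=4): S=210.6551, K−S=0.0000, hold=0.0000 ⇒ V=0.0000 continue  boundary S*=104.3500
step 3: (k=3,j=0): S=61.6145, K−S=75.4255, hold=73.0286 ⇒ V=75.4255 exercise | (k=3,j=1): S=87.5432, K−S=49.4968, hold=47.0998 ⇒ V=49.4968 exercise | (k=3,j=2): S=124.3834, K−S=12.6566, hold=18.9000 ⇒ V=18.9000 continue | (k=3,j=3): S=176.7267, K−S=0.0000, hold=2.9739 ⇒ V=2.9739 continue  boundary S*=87.5432
step 2: (k=2,j=0): S=73.4434, K−S=63.5966, hold=61.1997 ⇒ V=63.5966 exercise | (k=2,j=1): S=104.3500, K−S=32.6900, hold=33.4008 ⇒ V=33.4008 continue | (k=2,j=2): S=148.2628, K−S=0.0000, hold=10.6419 ⇒ V=10.6419 continue  boundary S*=73.4434
step 1: (k=1,j=0): S=87.5432, K−S=49.4968, hold=47.4536 ⇒ V=49.4968 exercise | (k=1,j=1): S=124.3834, K−S=12.6566, hold=21.4879 ⇒ V=21.4879 continue  boundary S*=87.5432
step 0: (k=0,j=0): S=104.3500, K−S=32.6900, hold=34.6890 ⇒ V=34.6890 continue  boundary S*=-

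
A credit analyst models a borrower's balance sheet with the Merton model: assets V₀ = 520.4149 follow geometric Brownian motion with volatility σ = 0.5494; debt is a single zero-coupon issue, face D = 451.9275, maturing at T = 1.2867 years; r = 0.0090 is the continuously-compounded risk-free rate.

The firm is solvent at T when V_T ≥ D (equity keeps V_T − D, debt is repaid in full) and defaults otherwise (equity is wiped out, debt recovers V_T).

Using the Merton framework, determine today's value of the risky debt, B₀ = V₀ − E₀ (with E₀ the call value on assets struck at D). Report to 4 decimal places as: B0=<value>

Equity is a call on the firm's assets struck at D = 451.9275:
d₁ = [ln(V₀/D) + (r + σ²/2)T] / (σ√T)
   = [ln(520.4149/451.9275) + (0.0090 + 0.5·0.5494²)·1.2867] / (0.5494·√1.2867)
   = [0.141105 + 0.205769] / 0.623200 = 0.556601
d₂ = d₁ − σ√T = 0.556601 − 0.623200 = -0.066598
N(d₁) = 0.711100,  N(d₂) = 0.473451,  e^(−rT) = 0.988486
E₀ = V₀·N(d₁) − D·e^(−rT)·N(d₂)
   = 520.4149·0.711100 − 451.9275·0.988486·0.473451 = 158.565185
B₀ = V₀ − E₀ = 520.4149 − 158.565185 = 361.849715

B0=361.8497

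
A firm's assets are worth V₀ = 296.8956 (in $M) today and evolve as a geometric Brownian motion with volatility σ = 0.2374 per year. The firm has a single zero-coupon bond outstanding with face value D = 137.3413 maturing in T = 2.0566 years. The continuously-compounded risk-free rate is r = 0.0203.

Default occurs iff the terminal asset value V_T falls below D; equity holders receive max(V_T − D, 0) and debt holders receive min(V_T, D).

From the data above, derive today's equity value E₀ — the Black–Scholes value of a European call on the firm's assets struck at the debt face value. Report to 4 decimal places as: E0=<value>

E0=165.3583

Apply the equity-as-call identities (strike 137.3413, horizon 2.0566 years):
d₁ = [ln(V₀/D) + (r + σ²/2)T] / (σ√T)
   = [ln(296.8956/137.3413) + (0.0203 + 0.5·0.2374²)·2.0566] / (0.2374·√2.0566)
   = [0.770911 + 0.099703] / 0.340452 = 2.557232
d₂ = d₁ − σ√T = 2.557232 − 0.340452 = 2.216780
N(d₁) = 0.994725,  N(d₂) = 0.986681,  e^(−rT) = 0.959111
E₀ = V₀·N(d₁) − D·e^(−rT)·N(d₂)
   = 296.8956·0.994725 − 137.3413·0.959111·0.986681 = 165.358320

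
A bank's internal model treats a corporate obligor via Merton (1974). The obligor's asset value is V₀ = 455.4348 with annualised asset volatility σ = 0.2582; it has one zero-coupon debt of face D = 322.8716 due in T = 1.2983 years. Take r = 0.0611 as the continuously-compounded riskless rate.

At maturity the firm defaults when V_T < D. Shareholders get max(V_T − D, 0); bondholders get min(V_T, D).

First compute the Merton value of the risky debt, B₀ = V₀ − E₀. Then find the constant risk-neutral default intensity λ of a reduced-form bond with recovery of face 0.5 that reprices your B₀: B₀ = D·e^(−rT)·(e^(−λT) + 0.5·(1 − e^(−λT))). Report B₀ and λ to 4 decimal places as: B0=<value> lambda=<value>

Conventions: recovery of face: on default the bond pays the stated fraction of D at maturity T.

Apply the equity-as-call identities (strike 322.8716, horizon 1.2983 years):
d₁ = [ln(V₀/D) + (r + σ²/2)T] / (σ√T)
   = [ln(455.4348/322.8716) + (0.0611 + 0.5·0.2582²)·1.2983] / (0.2582·√1.2983)
   = [0.343998 + 0.122603] / 0.294201 = 1.585995
d₂ = d₁ − σ√T = 1.585995 − 0.294201 = 1.291795
N(d₁) = 0.943630,  N(d₂) = 0.901786,  e^(−rT) = 0.923739
E₀ = V₀·N(d₁) − D·e^(−rT)·N(d₂)
   = 455.4348·0.943630 − 322.8716·0.923739·0.901786 = 160.805158
B₀ = V₀ − E₀ = 455.4348 − 160.805158 = 294.629642
e^(−λT) = (B₀·e^(rT)/D − 0.5)/(1 − 0.5) = (294.6296·1.082557/322.8716 − 0.5)/0.5 = 0.97572924
λ = −ln(0.97572924)/1.2983 = 0.018925

B0=294.6296 lambda=0.0189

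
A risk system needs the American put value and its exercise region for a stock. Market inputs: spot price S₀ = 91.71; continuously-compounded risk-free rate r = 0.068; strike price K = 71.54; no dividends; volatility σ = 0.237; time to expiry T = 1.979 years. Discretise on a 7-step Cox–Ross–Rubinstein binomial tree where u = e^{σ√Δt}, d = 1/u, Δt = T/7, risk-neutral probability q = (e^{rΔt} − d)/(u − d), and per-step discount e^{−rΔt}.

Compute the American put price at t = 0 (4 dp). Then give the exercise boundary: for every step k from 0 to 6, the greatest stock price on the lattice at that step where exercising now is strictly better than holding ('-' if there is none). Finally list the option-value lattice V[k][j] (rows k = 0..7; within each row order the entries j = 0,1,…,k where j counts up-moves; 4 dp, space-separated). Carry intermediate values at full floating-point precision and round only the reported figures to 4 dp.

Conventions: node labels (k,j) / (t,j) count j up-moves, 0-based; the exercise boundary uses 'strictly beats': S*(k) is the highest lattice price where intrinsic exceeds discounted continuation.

price = 1.8632
boundary = - - - - 55.3995 48.8403 55.3995
tree:
1.8632
3.3433 0.6955
5.8469 1.3752 0.1535
9.9066 2.6705 0.3442 0.0000
16.1405 5.0621 0.7718 0.0000 0.0000
22.6997 9.2743 1.7306 0.0000 0.0000 0.0000
28.4823 16.1405 3.8803 0.0000 0.0000 0.0000 0.0000
33.5802 22.6997 8.7003 0.0000 0.0000 0.0000 0.0000 0.0000

Δt=0.28271  u=1.13430  d=0.88160  q=0.54535  discount=0.98096
step 7 (expiry): payoffs max(K−S,0) = 33.5802 22.6997 8.7003 0.0000 0.0000 0.0000 0.0000 0.0000
step 6: (k=6,j=0): S=43.0577, K−S=28.4823, hold=27.1201 ⇒ V=28.4823 exercise | (k=6,j=1): S=55.3995, K−S=16.1405, hold=14.7783 ⇒ V=16.1405 exercise | (k=6,j=2): S=71.2790, K−S=0.2610, hold=3.8803 ⇒ V=3.8803 continue | (k=6,j=3): S=91.7100, K−S=0.0000, hold=0.0000 ⇒ V=0.0000 continue | (k=6,j=4): S=117.9973, K−S=0.0000, hold=0.0000 ⇒ V=0.0000 continue | (k=6,j=5): S=151.8194, K−S=0.0000, hold=0.0000 ⇒ V=0.0000 continue | (k=6,j=6): S=195.3360, K−S=0.0000, hold=0.0000 ⇒ V=0.0000 continue  boundary S*=55.3995
step 5: (k=5,j=0): S=48.8403, K−S=22.6997, hold=21.3375 ⇒ V=22.6997 exercise | (k=5,j=1): S=62.8397, K−S=8.7003, hold=9.2743 ⇒ V=9.2743 continue | (k=5,j=2): S=80.8517, K−S=0.0000, hold=1.7306 ⇒ V=1.7306 continue | (k=5,j=3): S=104.0266, K−S=0.0000, hold=0.0000 ⇒ V=0.0000 continue | (k=5,j=4): S=133.8442, K−S=0.0000, hold=0.0000 ⇒ V=0.0000 continue | (k=5,j=5): S=172.2086, K−S=0.0000, hold=0.0000 ⇒ V=0.0000 continue  boundary S*=48.8403
step 4: (k=4,j=0): S=55.3995, K−S=16.1405, hold=15.0853 ⇒ V=16.1405 exercise | (k=4,j=1): S=71.2790, K−S=0.2610, hold=5.0621 ⇒ V=5.0621 continue | (k=4,j=2): S=91.7100, K−S=0.0000, hold=0.7718 ⇒ V=0.7718 continue | (k=4,j=3): S=117.9973, K−S=0.0000, hold=0.0000 ⇒ V=0.0000 continue | (k=4,j=4): S=151.8194, K−S=0.0000, hold=0.0000 ⇒ V=0.0000 continue  boundary S*=55.3995
step 3: (k=3,j=0): S=62.8397, K−S=8.7003, hold=9.9066 ⇒ V=9.9066 continue | (k=3,j=1): S=80.8517, K−S=0.0000, hold=2.6705 ⇒ V=2.6705 continue | (k=3,j=2): S=104.0266, K−S=0.0000, hold=0.3442 ⇒ V=0.3442 continue | (k=3,j=3): S=133.8442, K−S=0.0000, hold=0.0000 ⇒ V=0.0000 continue  boundary S*=-
step 2: (k=2,j=0): S=71.2790, K−S=0.2610, hold=5.8469 ⇒ V=5.8469 continue | (k=2,j=1): S=91.7100, K−S=0.0000, hold=1.3752 ⇒ V=1.3752 continue | (k=2,j=2): S=117.9973, K−S=0.0000, hold=0.1535 ⇒ V=0.1535 continue  boundary S*=-
step 1: (k=1,j=0): S=80.8517, K−S=0.0000, hold=3.3433 ⇒ V=3.3433 continue | (k=1,j=1): S=104.0266, K−S=0.0000, hold=0.6955 ⇒ V=0.6955 continue  boundary S*=-
step 0: (k=0,j=0): S=91.7100, K−S=0.0000, hold=1.8632 ⇒ V=1.8632 continue  boundary S*=-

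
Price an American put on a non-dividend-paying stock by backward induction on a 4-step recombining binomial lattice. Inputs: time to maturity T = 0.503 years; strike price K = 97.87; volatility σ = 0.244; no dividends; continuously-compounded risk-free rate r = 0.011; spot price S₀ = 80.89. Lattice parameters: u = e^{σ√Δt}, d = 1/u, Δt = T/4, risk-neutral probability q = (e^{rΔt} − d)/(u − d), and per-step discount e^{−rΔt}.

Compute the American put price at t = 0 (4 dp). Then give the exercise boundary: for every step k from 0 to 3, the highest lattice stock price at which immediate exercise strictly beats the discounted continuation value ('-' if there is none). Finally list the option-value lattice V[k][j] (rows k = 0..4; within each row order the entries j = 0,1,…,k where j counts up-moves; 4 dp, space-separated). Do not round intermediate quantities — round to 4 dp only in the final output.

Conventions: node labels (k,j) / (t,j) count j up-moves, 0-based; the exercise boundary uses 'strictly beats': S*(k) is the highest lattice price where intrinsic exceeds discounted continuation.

params: Δt=0.12575 u=1.09038 d=0.91711 q=0.48637 e^(-rΔt)=0.99862
t_4 payoffs: 40.6451 29.8338 16.9800 1.6977 0.0000
t_3: node(3,0) S=62.3968 payoff=35.4732 vs cont=35.3379 → 35.4732 [stop]  node(3,1) S=74.1852 payoff=23.6848 vs cont=23.5495 → 23.6848 [stop]  node(3,2) S=88.2008 payoff=9.6692 vs cont=9.5339 → 9.6692 [stop]  node(3,3) S=104.8642 payoff=0.0000 vs cont=0.8708 → 0.8708 [wait]  ⇒ S*(3)=88.2008
t_2: node(2,0) S=68.0362 payoff=29.8338 vs cont=29.6986 → 29.8338 [stop]  node(2,1) S=80.8900 payoff=16.9800 vs cont=16.8447 → 16.9800 [stop]  node(2,2) S=96.1723 payoff=1.6977 vs cont=5.3825 → 5.3825 [wait]  ⇒ S*(2)=80.8900
t_1: node(1,0) S=74.1852 payoff=23.6848 vs cont=23.5495 → 23.6848 [stop]  node(1,1) S=88.2008 payoff=9.6692 vs cont=11.3236 → 11.3236 [wait]  ⇒ S*(1)=74.1852
t_0: node(0,0) S=80.8900 payoff=16.9800 vs cont=17.6483 → 17.6483 [wait]  ⇒ S*(0)=-

price = 17.6483
boundary = - 74.1852 80.8900 88.2008
tree:
17.6483
23.6848 11.3236
29.8338 16.9800 5.3825
35.4732 23.6848 9.6692 0.8708
40.6451 29.8338 16.9800 1.6977 0.0000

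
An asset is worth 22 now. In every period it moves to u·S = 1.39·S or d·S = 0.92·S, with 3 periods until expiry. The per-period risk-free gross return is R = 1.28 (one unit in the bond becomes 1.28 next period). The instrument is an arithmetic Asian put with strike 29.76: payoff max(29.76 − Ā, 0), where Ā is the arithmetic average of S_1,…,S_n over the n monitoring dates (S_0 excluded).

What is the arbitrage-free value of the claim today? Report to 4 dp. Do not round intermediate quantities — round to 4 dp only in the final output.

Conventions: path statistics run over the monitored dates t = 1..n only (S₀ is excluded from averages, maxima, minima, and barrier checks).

Set p* = 0.7660 (from d < R < u); the path-dependent value is the discounted p*-expectation over all price paths.
Enumerate all 2^3 = 8 price paths (U = up ×1.39, D = down ×0.92); each path with k up-moves has probability p*^k·(1−p*)^(3−k).
DDD: Ā=18.6640, payoff=11.0960, prob=0.012820
UDD: Ā=28.1988, payoff=1.5612, prob=0.041956
DUD: Ā=24.7522, payoff=5.0078, prob=0.041956
UUD: Ā=37.3973, payoff=0.0000, prob=0.137311
DDU: Ā=21.5812, payoff=8.1788, prob=0.041956
UDU: Ā=32.6064, payoff=0.0000, prob=0.137311
DUU: Ā=29.1598, payoff=0.6002, prob=0.137311
UUU: Ā=44.0566, payoff=0.0000, prob=0.449380
Price = Σ prob·payoff / R^3 = 0.843425 / 2.097152 = 0.4022

price = 0.4022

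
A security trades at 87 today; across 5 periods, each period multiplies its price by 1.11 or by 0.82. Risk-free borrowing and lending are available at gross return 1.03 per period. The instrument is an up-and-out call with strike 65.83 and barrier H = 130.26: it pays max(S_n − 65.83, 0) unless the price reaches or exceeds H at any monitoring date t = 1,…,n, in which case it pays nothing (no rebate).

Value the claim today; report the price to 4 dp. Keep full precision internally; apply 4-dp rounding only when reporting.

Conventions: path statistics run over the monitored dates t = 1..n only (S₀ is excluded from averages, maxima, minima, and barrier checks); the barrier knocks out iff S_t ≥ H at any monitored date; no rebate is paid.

Set p* = 0.7241 (from d < R < u); the path-dependent value is the discounted p*-expectation over all price paths.
Enumerate all 2^5 = 32 price paths (U = up ×1.11, D = down ×0.82); each path with k up-moves has probability p*^k·(1−p*)^(5−k).
DDDDD: M=71.3400, payoff=0.0000, prob=0.001598
UDDDD: M=96.5700, payoff=0.0000, prob=0.004194
DUDDD: M=79.1874, payoff=0.0000, prob=0.004194
UUDDD: M=107.1927, payoff=0.0000, prob=0.011008
DDUDD: M=71.3400, payoff=0.0000, prob=0.004194
UDUDD: M=96.5700, payoff=0.0000, prob=0.011008
DUUDD: M=87.8980, payoff=0.0000, prob=0.011008
UUUDD: M=118.9839, payoff=14.1748, prob=0.028897
DDDUD: M=71.3400, payoff=0.0000, prob=0.004194
UDDUD: M=96.5700, payoff=0.0000, prob=0.011008
DUDUD: M=79.1874, payoff=0.0000, prob=0.011008
UUDUD: M=107.1927, payoff=14.1748, prob=0.028897
DDUUD: M=72.0764, payoff=0.0000, prob=0.011008
UDUUD: M=97.5668, payoff=14.1748, prob=0.028897
DUUUD: M=97.5668, payoff=14.1748, prob=0.028897
UUUUD: M=132.0721, payoff=0.0000, prob=0.075854
DDDDU: M=71.3400, payoff=0.0000, prob=0.004194
UDDDU: M=96.5700, payoff=0.0000, prob=0.011008
DUDDU: M=79.1874, payoff=0.0000, prob=0.011008
UUDDU: M=107.1927, payoff=14.1748, prob=0.028897
DDUDU: M=71.3400, payoff=0.0000, prob=0.011008
UDUDU: M=96.5700, payoff=14.1748, prob=0.028897
DUUDU: M=87.8980, payoff=14.1748, prob=0.028897
UUUDU: M=118.9839, payoff=42.4691, prob=0.075854
DDDUU: M=71.3400, payoff=0.0000, prob=0.011008
UDDUU: M=96.5700, payoff=14.1748, prob=0.028897
DUDUU: M=80.0048, payoff=14.1748, prob=0.028897
UUDUU: M=108.2991, payoff=42.4691, prob=0.075854
DDUUU: M=80.0048, payoff=14.1748, prob=0.028897
UDUUU: M=108.2991, payoff=42.4691, prob=0.075854
DUUUU: M=108.2991, payoff=42.4691, prob=0.075854
UUUUU: M=146.6001, payoff=0.0000, prob=0.199116
Price = Σ prob·payoff / R^5 = 16.981816 / 1.159274 = 14.6487

price = 14.6487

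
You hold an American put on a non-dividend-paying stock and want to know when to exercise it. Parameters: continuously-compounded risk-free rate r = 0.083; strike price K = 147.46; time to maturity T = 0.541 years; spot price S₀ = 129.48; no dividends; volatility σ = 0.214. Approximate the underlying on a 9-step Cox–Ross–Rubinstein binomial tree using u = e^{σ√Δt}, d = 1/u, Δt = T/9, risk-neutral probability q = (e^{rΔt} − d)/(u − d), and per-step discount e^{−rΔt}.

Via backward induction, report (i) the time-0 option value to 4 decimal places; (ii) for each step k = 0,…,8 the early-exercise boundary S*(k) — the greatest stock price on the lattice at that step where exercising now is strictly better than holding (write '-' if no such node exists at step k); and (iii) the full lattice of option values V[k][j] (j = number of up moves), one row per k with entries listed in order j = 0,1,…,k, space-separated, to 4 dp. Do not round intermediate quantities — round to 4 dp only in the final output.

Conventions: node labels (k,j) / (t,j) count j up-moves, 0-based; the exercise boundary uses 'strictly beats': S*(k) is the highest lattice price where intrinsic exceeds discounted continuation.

price = 18.0834
boundary = - 122.8616 129.4800 122.8616 129.4800 122.8616 129.4800 122.8616 129.4800
tree:
18.0834
24.5984 12.5793
30.8784 17.9800 7.9941
36.8375 24.5984 12.2121 4.3958
42.4919 30.8784 17.9800 7.3036 1.9047
47.8574 36.8375 24.5984 11.7145 3.5310 0.5064
52.9486 42.4919 30.8784 17.9800 6.3681 1.0934 0.0000
57.7795 47.8574 36.8375 24.5984 11.0385 2.3607 0.0000 0.0000
62.3635 52.9486 42.4919 30.8784 17.9800 5.0971 0.0000 0.0000 0.0000
66.7132 57.7795 47.8574 36.8375 24.5984 11.0051 0.0000 0.0000 0.0000 0.0000

Δt=0.06011  u=1.05387  d=0.94889  q=0.53453  discount=0.99502
step 9 (expiry): payoffs max(K−S,0) = 66.7132 57.7795 47.8574 36.8375 24.5984 11.0051 0.0000 0.0000 0.0000 0.0000
step 8: (k=8,j=0): S=85.0965, K−S=62.3635, hold=61.6296 ⇒ V=62.3635 exercise | (k=8,j=1): S=94.5114, K−S=52.9486, hold=52.2147 ⇒ V=52.9486 exercise | (k=8,j=2): S=104.9681, K−S=42.4919, hold=41.7581 ⇒ V=42.4919 exercise | (k=8,j=3): S=116.5816, K−S=30.8784, hold=30.1445 ⇒ V=30.8784 exercise | (k=8,j=4): S=129.4800, K−S=17.9800, hold=17.2461 ⇒ V=17.9800 exercise | (k=8,j=5): S=143.8055, K−S=3.6545, hold=5.0971 ⇒ V=5.0971 continue | (k=8,j=6): S=159.7159, K−S=0.0000, hold=0.0000 ⇒ V=0.0000 continue | (k=8,j=7): S=177.3867, K−S=0.0000, hold=0.0000 ⇒ V=0.0000 continue | (k=8,j=8): S=197.0125, K−S=0.0000, hold=0.0000 ⇒ V=0.0000 continue  boundary S*=129.4800
step 7: (k=7,j=0): S=89.6805, K−S=57.7795, hold=57.0456 ⇒ V=57.7795 exercise | (k=7,j=1): S=99.6026, K−S=47.8574, hold=47.1235 ⇒ V=47.8574 exercise | (k=7,j=2): S=110.6225, K−S=36.8375, hold=36.1036 ⇒ V=36.8375 exercise | (k=7,j=3): S=122.8616, K−S=24.5984, hold=23.8645 ⇒ V=24.5984 exercise | (k=7,j=4): S=136.4549, K−S=11.0051, hold=11.0385 ⇒ V=11.0385 continue | (k=7,j=5): S=151.5521, K−S=0.0000, hold=2.3607 ⇒ V=2.3607 continue | (k=7,j=6): S=168.3196, K−S=0.0000, hold=0.0000 ⇒ V=0.0000 continue | (k=7,j=7): S=186.9422, K−S=0.0000, hold=0.0000 ⇒ V=0.0000 continue  boundary S*=122.8616
step 6: (k=6,j=0): S=94.5114, K−S=52.9486, hold=52.2147 ⇒ V=52.9486 exercise | (k=6,j=1): S=104.9681, K−S=42.4919, hold=41.7581 ⇒ V=42.4919 exercise | (k=6,j=2): S=116.5816, K−S=30.8784, hold=30.1445 ⇒ V=30.8784 exercise | (k=6,j=3): S=129.4800, K−S=17.9800, hold=17.2639 ⇒ V=17.9800 exercise | (k=6,j=4): S=143.8055, K−S=3.6545, hold=6.3681 ⇒ V=6.3681 continue | (k=6,j=5): S=159.7159, K−S=0.0000, hold=1.0934 ⇒ V=1.0934 continue | (k=6,j=6): S=177.3867, K−S=0.0000, hold=0.0000 ⇒ V=0.0000 continue  boundary S*=129.4800
step 5: (k=5,j=0): S=99.6026, K−S=47.8574, hold=47.1235 ⇒ V=47.8574 exercise | (k=5,j=1): S=110.6225, K−S=36.8375, hold=36.1036 ⇒ V=36.8375 exercise | (k=5,j=2): S=122.8616, K−S=24.5984, hold=23.8645 ⇒ V=24.5984 exercise | (k=5,j=3): S=136.4549, K−S=11.0051, hold=11.7145 ⇒ V=11.7145 continue | (k=5,j=4): S=151.5521, K−S=0.0000, hold=3.5310 ⇒ V=3.5310 continue | (k=5,j=5): S=168.3196, K−S=0.0000, hold=0.5064 ⇒ V=0.5064 continue  boundary S*=122.8616
step 4: (k=4,j=0): S=104.9681, K−S=42.4919, hold=41.7581 ⇒ V=42.4919 exercise | (k=4,j=1): S=116.5816, K−S=30.8784, hold=30.1445 ⇒ V=30.8784 exercise | (k=4,j=2): S=129.4800, K−S=17.9800, hold=17.6234 ⇒ V=17.9800 exercise | (k=4,j=3): S=143.8055, K−S=3.6545, hold=7.3036 ⇒ V=7.3036 continue | (k=4,j=4): S=159.7159, K−S=0.0000, hold=1.9047 ⇒ V=1.9047 continue  boundary S*=129.4800
step 3: (k=3,j=0): S=110.6225, K−S=36.8375, hold=36.1036 ⇒ V=36.8375 exercise | (k=3,j=1): S=122.8616, K−S=24.5984, hold=23.8645 ⇒ V=24.5984 exercise | (k=3,j=2): S=136.4549, K−S=11.0051, hold=12.2121 ⇒ V=12.2121 continue | (k=3,j=3): S=151.5521, K−S=0.0000, hold=4.3958 ⇒ V=4.3958 continue  boundary S*=122.8616
step 2: (k=2,j=0): S=116.5816, K−S=30.8784, hold=30.1445 ⇒ V=30.8784 exercise | (k=2,j=1): S=129.4800, K−S=17.9800, hold=17.8881 ⇒ V=17.9800 exercise | (k=2,j=2): S=143.8055, K−S=3.6545, hold=7.9941 ⇒ V=7.9941 continue  boundary S*=129.4800
step 1: (k=1,j=0): S=122.8616, K−S=24.5984, hold=23.8645 ⇒ V=24.5984 exercise | (k=1,j=1): S=136.4549, K−S=11.0051, hold=12.5793 ⇒ V=12.5793 continue  boundary S*=122.8616
step 0: (k=0,j=0): S=129.4800, K−S=17.9800, hold=18.0834 ⇒ V=18.0834 continue  boundary S*=-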